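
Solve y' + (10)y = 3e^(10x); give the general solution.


P(x) = 10 ⇒ μ = e^(10x).
(μ y)' = 3e^(20x) ⇒ μ y = (3/20)e^(20x) + C.
Divide by μ: y = (3/20)e^(10x) + Ce^(-10x).


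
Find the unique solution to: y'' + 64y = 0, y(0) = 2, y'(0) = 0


Characteristic roots of r² + 64 = 0 are ±8i, so y = C₁cos(8x) + C₂sin(8x).
Apply y(0) = 2: C₁ = 2. Differentiate and apply y'(0) = 0: 8·C₂ = 0, so C₂ = 0.
Particular solution: y = 2cos(8x).


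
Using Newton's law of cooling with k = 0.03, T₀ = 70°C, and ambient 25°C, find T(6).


Newton's law: dT/dt = -k(T - T_a) has solution T(t) = T_a + (T₀ - T_a)e^(-kt).
Plug in T_a = 25, T₀ = 70, k = 0.03, t = 6: T(6) = 25 + (45)e^(-0.18) ≈ 62.6°C.


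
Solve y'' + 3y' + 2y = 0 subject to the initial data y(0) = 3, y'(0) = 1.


Characteristic roots of r² + 3r + 2 = 0 are -1, -2.
General solution y = c₁ e^(-x) + c₂ e^(-2x).
Apply y(0) = 3: c₁ + c₂ = 3. Apply y'(0) = 1: -1 c₁ - 2 c₂ = 1.
Solve: c₁ = 7, c₂ = -4.
Particular solution: y = 7e^(-x) - 4e^(-2x).


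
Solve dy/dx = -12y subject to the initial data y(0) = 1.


General solution of y' = -12y is y = Ce^(-12x).
Apply y(0) = 1: C = 1.
Particular solution: y = e^(-12x).


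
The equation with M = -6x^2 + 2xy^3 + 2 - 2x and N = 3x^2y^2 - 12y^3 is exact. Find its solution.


Check exactness: ∂M/∂y = 6xy^2 and ∂N/∂x = 6xy^2; equal, so the equation is exact.
Integrate M with respect to x (treating y as constant): ∫M dx = -2x^3 + x^2y^3 + 2x - x^2 + h(y).
Differentiate w.r.t. y and set equal to N: the x-dependent terms already match, leaving h'(y) = -12y^3. Integrate: h(y) = -3y^4.
So F(x,y) = -2x^3 + x^2y^3 + 2x - x^2 - 3y^4.
General solution: -2x^3 + x^2y^3 + 2x - x^2 - 3y^4 = C.


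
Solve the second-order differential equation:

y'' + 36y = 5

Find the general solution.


Homogeneous part: r² + 36 = 0 ⇒ r = ±6i, so y_h = C₁cos(6x) + C₂sin(6x).
Try constant y_p = A; plug in: 36A = 5 ⇒ A = 5/36.
General solution: y = C₁cos(6x) + C₂sin(6x) + 5/36.


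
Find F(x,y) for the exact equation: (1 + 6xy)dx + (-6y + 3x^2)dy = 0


Check exactness: ∂M/∂y = 6x and ∂N/∂x = 6x; equal, so the equation is exact.
Integrate M with respect to x (treating y as constant): ∫M dx = x + 3x^2y + h(y).
Differentiate w.r.t. y and set equal to N: the x-dependent terms already match, leaving h'(y) = -6y. Integrate: h(y) = -3y^2.
So F(x,y) = x - 3y^2 + 3x^2y.
General solution: x - 3y^2 + 3x^2y = C.


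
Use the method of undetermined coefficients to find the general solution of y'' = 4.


Characteristic polynomial (r - 0)² = 0; repeated root r = 0.
y_h = (C₁ + C₂x). Forcing matches the repeated root (resonance), so try y_p = Ax².
Substitute and solve for A: 2A = 4, so A = 2.
General solution: y = C₁ + C₂x + 2x².


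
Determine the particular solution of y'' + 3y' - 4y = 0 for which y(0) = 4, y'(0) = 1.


Characteristic roots of r² + 3r - 4 = 0 are 1, -4.
General solution y = c₁ e^(x) + c₂ e^(-4x).
Apply y(0) = 4: c₁ + c₂ = 4. Apply y'(0) = 1: 1 c₁ - 4 c₂ = 1.
Solve: c₁ = 17/5, c₂ = 3/5.
Particular solution: y = (17/5)e^(x) + (3/5)e^(-4x).


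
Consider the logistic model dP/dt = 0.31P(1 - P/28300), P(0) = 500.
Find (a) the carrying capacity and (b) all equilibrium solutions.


Logistic ODE dP/dt = 0.31P(1 - P/28300) has equilibria where dP/dt = 0, i.e. P = 0 or P = 28300.
The coefficient (1 - P/K) = 0 when P = K, identifying K = 28300 as the carrying capacity.
(a) K = 28300; (b) equilibria P = 0 and P = 28300.


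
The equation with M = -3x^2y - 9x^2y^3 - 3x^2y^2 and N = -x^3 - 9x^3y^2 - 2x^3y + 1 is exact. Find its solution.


Check exactness: ∂M/∂y = -3x^2 - 27x^2y^2 - 6x^2y and ∂N/∂x = -3x^2 - 27x^2y^2 - 6x^2y; equal, so the equation is exact.
Integrate M with respect to x (treating y as constant): ∫M dx = -x^3y - 3x^3y^3 - x^3y^2 + h(y).
Differentiate w.r.t. y and set equal to N: the x-dependent terms already match, leaving h'(y) = 1. Integrate: h(y) = y.
So F(x,y) = -x^3y - 3x^3y^3 - x^3y^2 + y.
General solution: -x^3y - 3x^3y^3 - x^3y^2 + y = C.


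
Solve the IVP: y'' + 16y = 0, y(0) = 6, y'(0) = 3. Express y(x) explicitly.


Characteristic roots of r² + 16 = 0 are ±4i, so y = C₁cos(4x) + C₂sin(4x).
Apply y(0) = 6: C₁ = 6. Differentiate and apply y'(0) = 3: 4·C₂ = 3, so C₂ = 3/4.
Particular solution: y = 6cos(4x) + (3/4)sin(4x).


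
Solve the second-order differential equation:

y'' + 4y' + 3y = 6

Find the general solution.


Characteristic roots of r² + 4r + 3 = 0 are -3, -1.
y_h = C₁e^(-3x) + C₂e^(-x).
Constant forcing; try y_p = A. Then 3A = 6 ⇒ A = 2.
General solution: y = C₁e^(-3x) + C₂e^(-x) + 2.


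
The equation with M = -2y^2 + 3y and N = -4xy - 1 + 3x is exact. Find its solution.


Check exactness: ∂M/∂y = -4y + 3 and ∂N/∂x = -4y + 3; equal, so the equation is exact.
Integrate M with respect to x (treating y as constant): ∫M dx = -2xy^2 + 3xy + h(y).
Differentiate w.r.t. y and set equal to N: the x-dependent terms already match, leaving h'(y) = -1. Integrate: h(y) = -y.
So F(x,y) = -2xy^2 - y + 3xy.
General solution: -2xy^2 - y + 3xy = C.


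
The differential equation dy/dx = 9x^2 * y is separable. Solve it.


Separate variables: dy/y = 9x^2 dx.
Integrate: ln|y| = 3x^3 + C₀.
Exponentiate: y = Ce^(3x^3).


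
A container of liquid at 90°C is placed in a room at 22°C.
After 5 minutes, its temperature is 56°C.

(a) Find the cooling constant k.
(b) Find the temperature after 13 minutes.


Newton's law: T(t) = T_a + (T₀ - T_a)e^(-kt).
(a) Use T(5) = 56: (56 - 22)/(90 - 22) = e^(-k·5), so k = -ln(0.500)/5 ≈ 0.1386.
(b) Apply k to t = 13: T(13) = 22 + (68)e^(-1.802) ≈ 33.2°C.


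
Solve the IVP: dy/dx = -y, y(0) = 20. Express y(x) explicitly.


General solution of y' = -y is y = Ce^(-x).
Apply y(0) = 20: C = 20.
Particular solution: y = 20e^(-x).


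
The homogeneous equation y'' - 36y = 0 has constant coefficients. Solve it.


Characteristic equation: r² - 36 = 0.
Factor: (r - 6)(r + 6) = 0 ⇒ r = 6, -6 (distinct real).
General solution: y = C₁e^(6x) + C₂e^(-6x).


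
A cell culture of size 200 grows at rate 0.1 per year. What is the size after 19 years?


The ODE dP/dt = 0.1P has solution P(t) = P(0)e^(0.1t).
Substitute P(0) = 200 and t = 19: P(19) = 200 e^(1.90) ≈ 1337.


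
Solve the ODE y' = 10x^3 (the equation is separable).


Integrate both sides with respect to x: y = ∫ 10x^3 dx = (5/2)x^4 + C.


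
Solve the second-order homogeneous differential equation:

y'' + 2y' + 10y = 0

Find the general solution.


Characteristic equation: r² + 2r + 10 = 0.
Discriminant is negative; roots r = -1 ± 3i (complex conjugate pair).
General solution uses e^(α x)(C₁ cos(β x) + C₂ sin(β x)): y = e^(-x)(C₁cos(3x) + C₂sin(3x)).


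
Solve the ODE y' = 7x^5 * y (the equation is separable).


Separate variables: dy/y = 7x^5 dx.
Integrate: ln|y| = (7/6)x^6 + C₀.
Exponentiate: y = Ce^((7/6)x^6).


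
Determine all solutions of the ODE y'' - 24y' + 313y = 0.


Characteristic equation: r² - 24r + 313 = 0.
Discriminant is negative; roots r = 12 ± 13i (complex conjugate pair).
General solution uses e^(α x)(C₁ cos(β x) + C₂ sin(β x)): y = e^(12x)(C₁cos(13x) + C₂sin(13x)).


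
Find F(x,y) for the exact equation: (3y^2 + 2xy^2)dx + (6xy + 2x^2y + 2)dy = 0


Check exactness: ∂M/∂y = 6y + 4xy and ∂N/∂x = 6y + 4xy; equal, so the equation is exact.
Integrate M with respect to x (treating y as constant): ∫M dx = 3xy^2 + x^2y^2 + h(y).
Differentiate w.r.t. y and set equal to N: the x-dependent terms already match, leaving h'(y) = 2. Integrate: h(y) = 2y.
So F(x,y) = 3xy^2 + x^2y^2 + 2y.
General solution: 3xy^2 + x^2y^2 + 2y = C.


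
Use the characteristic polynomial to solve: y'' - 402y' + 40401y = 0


Characteristic equation: r² - 402r + 40401 = 0, i.e. (r - 201)² = 0.
Repeated root r = 201; include an x factor for the second linearly independent solution.
General solution: y = (C₁ + C₂x)e^(201x).


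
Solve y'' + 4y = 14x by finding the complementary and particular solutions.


Homogeneous: r² + 4 = 0 ⇒ r = ±2i, y_h = C₁cos(2x) + C₂sin(2x).
Polynomial forcing; try y_p = Ax + B. Then y_p'' + 4 y_p = 4(Ax + B) = 14x, so B = 0 and A = 7/2.
General solution: y = C₁cos(2x) + C₂sin(2x) + (7/2)x.


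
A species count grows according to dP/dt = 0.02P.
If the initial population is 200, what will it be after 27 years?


The ODE dP/dt = 0.02P has solution P(t) = P(0)e^(0.02t).
Substitute P(0) = 200 and t = 27: P(27) = 200 e^(0.54) ≈ 343.


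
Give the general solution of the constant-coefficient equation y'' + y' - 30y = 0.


Characteristic equation: r² + r - 30 = 0.
Factor: (r + 6)(r - 5) = 0 ⇒ r = -6, 5 (distinct real).
General solution: y = C₁e^(-6x) + C₂e^(5x).


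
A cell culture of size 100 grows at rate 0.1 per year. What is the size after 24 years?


The ODE dP/dt = 0.1P has solution P(t) = P(0)e^(0.1t).
Substitute P(0) = 100 and t = 24: P(24) = 100 e^(2.40) ≈ 1102.


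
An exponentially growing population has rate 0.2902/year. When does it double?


Exponential growth: P(t) = P₀ e^(0.2902t). Set P(t)/P₀ = 2: e^(0.2902t) = 2.
Solve: t = ln(2)/0.2902 ≈ 2.39 years.


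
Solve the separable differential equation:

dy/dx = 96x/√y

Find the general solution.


Separate: √y dy = 96x dx.
Integrate: (2/3)y^(3/2) = 48x² + C.


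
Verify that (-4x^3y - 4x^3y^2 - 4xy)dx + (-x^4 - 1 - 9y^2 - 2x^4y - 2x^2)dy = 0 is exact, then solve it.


Check exactness: ∂M/∂y = -4x^3 - 8x^3y - 4x and ∂N/∂x = -4x^3 - 8x^3y - 4x; equal, so the equation is exact.
Integrate M with respect to x (treating y as constant): ∫M dx = -x^4y - x^4y^2 - 2x^2y + h(y).
Differentiate w.r.t. y and set equal to N: the x-dependent terms already match, leaving h'(y) = -1 - 9y^2. Integrate: h(y) = -y - 3y^3.
So F(x,y) = -x^4y - y - 3y^3 - x^4y^2 - 2x^2y.
General solution: -x^4y - y - 3y^3 - x^4y^2 - 2x^2y = C.


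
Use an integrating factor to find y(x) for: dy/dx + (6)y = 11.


P(x) = 6, Q(x) = 11; integrating factor μ = e^(6x).
(μ y)' = 11e^(6x) ⇒ μ y = (11/6)e^(6x) + C.
Divide by μ: y = 11/6 + Ce^(-6x).


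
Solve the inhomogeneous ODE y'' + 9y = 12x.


Homogeneous: r² + 9 = 0 ⇒ r = ±3i, y_h = C₁cos(3x) + C₂sin(3x).
Polynomial forcing; try y_p = Ax + B. Then y_p'' + 9 y_p = 9(Ax + B) = 12x, so B = 0 and A = 4/3.
General solution: y = C₁cos(3x) + C₂sin(3x) + (4/3)x.


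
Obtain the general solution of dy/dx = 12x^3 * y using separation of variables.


Separate variables: dy/y = 12x^3 dx.
Integrate: ln|y| = 3x^4 + C₀.
Exponentiate: y = Ce^(3x^4).


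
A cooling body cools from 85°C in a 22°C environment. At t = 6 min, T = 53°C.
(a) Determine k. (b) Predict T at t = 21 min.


Newton's law: T(t) = T_a + (T₀ - T_a)e^(-kt).
(a) Use T(6) = 53: (53 - 22)/(85 - 22) = e^(-k·6), so k = -ln(0.492)/6 ≈ 0.1182.
(b) Apply k to t = 21: T(21) = 22 + (63)e^(-2.482) ≈ 27.3°C.


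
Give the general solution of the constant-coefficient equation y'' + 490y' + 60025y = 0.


Characteristic equation: r² + 490r + 60025 = 0, i.e. (r + 245)² = 0.
Repeated root r = -245; include an x factor for the second linearly independent solution.
General solution: y = (C₁ + C₂x)e^(-245x).


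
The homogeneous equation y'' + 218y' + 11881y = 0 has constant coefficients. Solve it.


Characteristic equation: r² + 218r + 11881 = 0, i.e. (r + 109)² = 0.
Repeated root r = -109; include an x factor for the second linearly independent solution.
General solution: y = (C₁ + C₂x)e^(-109x).


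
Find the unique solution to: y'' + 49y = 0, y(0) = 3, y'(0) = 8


Characteristic roots of r² + 49 = 0 are ±7i, so y = C₁cos(7x) + C₂sin(7x).
Apply y(0) = 3: C₁ = 3. Differentiate and apply y'(0) = 8: 7·C₂ = 8, so C₂ = 8/7.
Particular solution: y = 3cos(7x) + (8/7)sin(7x).


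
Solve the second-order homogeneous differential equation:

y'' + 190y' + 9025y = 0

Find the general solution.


Characteristic equation: r² + 190r + 9025 = 0, i.e. (r + 95)² = 0.
Repeated root r = -95; include an x factor for the second linearly independent solution.
General solution: y = (C₁ + C₂x)e^(-95x).


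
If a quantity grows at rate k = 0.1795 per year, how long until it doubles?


Exponential growth: P(t) = P₀ e^(0.1795t). Set P(t)/P₀ = 2: e^(0.1795t) = 2.
Solve: t = ln(2)/0.1795 ≈ 3.86 years.


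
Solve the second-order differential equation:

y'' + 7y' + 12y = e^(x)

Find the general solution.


Characteristic roots of r² + 7r + 12 = 0 are -3, -4.
y_h = C₁e^(-3x) + C₂e^(-4x).
Forcing exponent 1 is not a characteristic root; try y_p = Ae^(x).
Substitute: A·(1 + (7)·1 + (12)) = A·20 = 1, so A = 1/20.
General solution: y = C₁e^(-3x) + C₂e^(-4x) + (1/20)e^(x).


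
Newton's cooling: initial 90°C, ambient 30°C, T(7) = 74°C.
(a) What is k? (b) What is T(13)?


Newton's law: T(t) = T_a + (T₀ - T_a)e^(-kt).
(a) Use T(7) = 74: (74 - 30)/(90 - 30) = e^(-k·7), so k = -ln(0.733)/7 ≈ 0.0443.
(b) Apply k to t = 13: T(13) = 30 + (60)e^(-0.576) ≈ 63.7°C.


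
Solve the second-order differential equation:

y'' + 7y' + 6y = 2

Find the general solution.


Characteristic roots of r² + 7r + 6 = 0 are -1, -6.
y_h = C₁e^(-x) + C₂e^(-6x).
Constant forcing; try y_p = A. Then 6A = 2 ⇒ A = 1/3.
General solution: y = C₁e^(-x) + C₂e^(-6x) + 1/3.


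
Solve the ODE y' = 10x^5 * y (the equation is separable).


Separate variables: dy/y = 10x^5 dx.
Integrate: ln|y| = (5/3)x^6 + C₀.
Exponentiate: y = Ce^((5/3)x^6).


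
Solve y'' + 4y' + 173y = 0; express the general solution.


Characteristic equation: r² + 4r + 173 = 0.
Discriminant is negative; roots r = -2 ± 13i (complex conjugate pair).
General solution uses e^(α x)(C₁ cos(β x) + C₂ sin(β x)): y = e^(-2x)(C₁cos(13x) + C₂sin(13x)).


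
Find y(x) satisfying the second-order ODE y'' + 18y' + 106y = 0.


Characteristic equation: r² + 18r + 106 = 0.
Discriminant is negative; roots r = -9 ± 5i (complex conjugate pair).
General solution uses e^(α x)(C₁ cos(β x) + C₂ sin(β x)): y = e^(-9x)(C₁cos(5x) + C₂sin(5x)).


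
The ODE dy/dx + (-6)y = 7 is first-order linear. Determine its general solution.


P(x) = -6 ⇒ μ = e^(-6x).
(μ y)' = 7e^(-6x) ⇒ μ y = -(7/6)e^(-6x) + C.
Divide by μ: y = -7/6 + Ce^(6x).


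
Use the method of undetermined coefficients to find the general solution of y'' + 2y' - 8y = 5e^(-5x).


Characteristic roots of r² + 2r - 8 = 0 are -4, 2.
y_h = C₁e^(-4x) + C₂e^(2x).
Forcing exponent -5 is not a characteristic root; try y_p = Ae^(-5x).
Substitute: A·(25 + (2)·-5 + (-8)) = A·7 = 5, so A = 5/7.
General solution: y = C₁e^(-4x) + C₂e^(2x) + (5/7)e^(-5x).


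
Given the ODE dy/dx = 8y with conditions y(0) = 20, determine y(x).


General solution of y' = 8y is y = Ce^(8x).
Apply y(0) = 20: C = 20.
Particular solution: y = 20e^(8x).


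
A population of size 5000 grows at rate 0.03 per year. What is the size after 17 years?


The ODE dP/dt = 0.03P has solution P(t) = P(0)e^(0.03t).
Substitute P(0) = 5000 and t = 17: P(17) = 5000 e^(0.51) ≈ 8326.


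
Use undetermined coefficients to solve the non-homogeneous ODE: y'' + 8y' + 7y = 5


Characteristic roots of r² + 8r + 7 = 0 are -1, -7.
y_h = C₁e^(-x) + C₂e^(-7x).
Constant forcing; try y_p = A. Then 7A = 5 ⇒ A = 5/7.
General solution: y = C₁e^(-x) + C₂e^(-7x) + 5/7.


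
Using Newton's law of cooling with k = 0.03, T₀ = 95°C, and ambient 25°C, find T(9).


Newton's law: dT/dt = -k(T - T_a) has solution T(t) = T_a + (T₀ - T_a)e^(-kt).
Plug in T_a = 25, T₀ = 95, k = 0.03, t = 9: T(9) = 25 + (70)e^(-0.27) ≈ 78.4°C.


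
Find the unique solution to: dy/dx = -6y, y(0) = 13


General solution of y' = -6y is y = Ce^(-6x).
Apply y(0) = 13: C = 13.
Particular solution: y = 13e^(-6x).


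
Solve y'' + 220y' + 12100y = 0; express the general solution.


Characteristic equation: r² + 220r + 12100 = 0, i.e. (r + 110)² = 0.
Repeated root r = -110; include an x factor for the second linearly independent solution.
General solution: y = (C₁ + C₂x)e^(-110x).


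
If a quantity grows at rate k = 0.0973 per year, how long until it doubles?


Exponential growth: P(t) = P₀ e^(0.0973t). Set P(t)/P₀ = 2: e^(0.0973t) = 2.
Solve: t = ln(2)/0.0973 ≈ 7.12 years.


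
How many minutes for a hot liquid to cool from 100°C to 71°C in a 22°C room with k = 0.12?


From T(t) = T_a + (T₀ - T_a)e^(-kt), set T(t) = 71:
(71 - 22) / (100 - 22) = e^(-0.12t), so t = -ln(0.628)/0.12 ≈ 3.9 minutes.


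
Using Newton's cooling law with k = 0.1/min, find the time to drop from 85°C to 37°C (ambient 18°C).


From T(t) = T_a + (T₀ - T_a)e^(-kt), set T(t) = 37:
(37 - 18) / (85 - 18) = e^(-0.1t), so t = -ln(0.284)/0.1 ≈ 12.6 minutes.


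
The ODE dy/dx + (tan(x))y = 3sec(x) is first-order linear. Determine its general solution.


P(x) = tan(x) ⇒ μ = e^(∫tan(x)dx) = sec(x).
(sec(x) y)' = 3sec²(x) ⇒ sec(x) y = 3tan(x) + C.
Multiply by cos(x): y = 3sin(x) + C·cos(x).


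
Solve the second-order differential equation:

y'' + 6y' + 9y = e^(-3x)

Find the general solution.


Characteristic polynomial (r + 3)² = 0; repeated root r = -3.
y_h = (C₁ + C₂x)e^(-3x). Forcing matches the repeated root (resonance), so try y_p = Ax² e^(-3x).
Substitute and solve for A: 2A = 1, so A = 1/2.
General solution: y = (C₁ + C₂x + (1/2)x²)e^(-3x).


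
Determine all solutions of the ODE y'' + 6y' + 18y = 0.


Characteristic equation: r² + 6r + 18 = 0.
Discriminant is negative; roots r = -3 ± 3i (complex conjugate pair).
General solution uses e^(α x)(C₁ cos(β x) + C₂ sin(β x)): y = e^(-3x)(C₁cos(3x) + C₂sin(3x)).


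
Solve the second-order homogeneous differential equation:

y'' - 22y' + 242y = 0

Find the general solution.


Characteristic equation: r² - 22r + 242 = 0.
Discriminant is negative; roots r = 11 ± 11i (complex conjugate pair).
General solution uses e^(α x)(C₁ cos(β x) + C₂ sin(β x)): y = e^(11x)(C₁cos(11x) + C₂sin(11x)).


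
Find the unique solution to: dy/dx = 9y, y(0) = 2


General solution of y' = 9y is y = Ce^(9x).
Apply y(0) = 2: C = 2.
Particular solution: y = 2e^(9x).


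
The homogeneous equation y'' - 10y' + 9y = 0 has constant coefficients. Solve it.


Characteristic equation: r² - 10r + 9 = 0.
Factor: (r - 9)(r - 1) = 0 ⇒ r = 9, 1 (distinct real).
General solution: y = C₁e^(9x) + C₂e^(x).


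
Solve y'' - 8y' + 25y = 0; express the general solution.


Characteristic equation: r² - 8r + 25 = 0.
Discriminant is negative; roots r = 4 ± 3i (complex conjugate pair).
General solution uses e^(α x)(C₁ cos(β x) + C₂ sin(β x)): y = e^(4x)(C₁cos(3x) + C₂sin(3x)).


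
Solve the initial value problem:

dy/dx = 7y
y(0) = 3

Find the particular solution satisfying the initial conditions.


General solution of y' = 7y is y = Ce^(7x).
Apply y(0) = 3: C = 3.
Particular solution: y = 3e^(7x).


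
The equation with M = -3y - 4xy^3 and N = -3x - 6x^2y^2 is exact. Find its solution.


Check exactness: ∂M/∂y = -3 - 12xy^2 and ∂N/∂x = -3 - 12xy^2; equal, so the equation is exact.
Integrate M with respect to x (treating y as constant): ∫M dx = -3xy - 2x^2y^3 + h(y).
Differentiate w.r.t. y and set equal to N: all terms match, so h'(y) = 0 and h is a constant absorbed into C.
General solution: -3xy - 2x^2y^3 = C.


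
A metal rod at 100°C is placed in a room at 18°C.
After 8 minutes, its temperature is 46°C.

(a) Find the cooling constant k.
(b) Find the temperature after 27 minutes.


Newton's law: T(t) = T_a + (T₀ - T_a)e^(-kt).
(a) Use T(8) = 46: (46 - 18)/(100 - 18) = e^(-k·8), so k = -ln(0.341)/8 ≈ 0.1343.
(b) Apply k to t = 27: T(27) = 18 + (82)e^(-3.626) ≈ 20.2°C.


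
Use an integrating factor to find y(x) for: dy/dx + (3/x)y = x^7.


P(x) = 3/x ⇒ μ = x^3.
(x^3 y)' = x^10 ⇒ x^3 y = x^11/(11) + C.
Solve for y: y = (1/11)x^8 + C/x^3.


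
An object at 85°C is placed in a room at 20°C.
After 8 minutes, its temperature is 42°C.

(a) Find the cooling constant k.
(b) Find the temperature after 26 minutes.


Newton's law: T(t) = T_a + (T₀ - T_a)e^(-kt).
(a) Use T(8) = 42: (42 - 20)/(85 - 20) = e^(-k·8), so k = -ln(0.338)/8 ≈ 0.1354.
(b) Apply k to t = 26: T(26) = 20 + (65)e^(-3.521) ≈ 21.9°C.


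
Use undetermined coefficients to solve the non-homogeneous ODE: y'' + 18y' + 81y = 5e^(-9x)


Characteristic polynomial (r + 9)² = 0; repeated root r = -9.
y_h = (C₁ + C₂x)e^(-9x). Forcing matches the repeated root (resonance), so try y_p = Ax² e^(-9x).
Substitute and solve for A: 2A = 5, so A = 5/2.
General solution: y = (C₁ + C₂x + (5/2)x²)e^(-9x).


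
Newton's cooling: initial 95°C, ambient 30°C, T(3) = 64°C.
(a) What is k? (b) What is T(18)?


Newton's law: T(t) = T_a + (T₀ - T_a)e^(-kt).
(a) Use T(3) = 64: (64 - 30)/(95 - 30) = e^(-k·3), so k = -ln(0.523)/3 ≈ 0.2160.
(b) Apply k to t = 18: T(18) = 30 + (65)e^(-3.888) ≈ 31.3°C.


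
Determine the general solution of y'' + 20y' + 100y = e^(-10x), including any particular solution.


Characteristic polynomial (r + 10)² = 0; repeated root r = -10.
y_h = (C₁ + C₂x)e^(-10x). Forcing matches the repeated root (resonance), so try y_p = Ax² e^(-10x).
Substitute and solve for A: 2A = 1, so A = 1/2.
General solution: y = (C₁ + C₂x + (1/2)x²)e^(-10x).


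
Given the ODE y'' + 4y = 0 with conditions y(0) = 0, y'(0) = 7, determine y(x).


Characteristic roots of r² + 4 = 0 are ±2i, so y = C₁cos(2x) + C₂sin(2x).
Apply y(0) = 0: C₁ = 0. Differentiate and apply y'(0) = 7: 2·C₂ = 7, so C₂ = 7/2.
Particular solution: y = (7/2)sin(2x).


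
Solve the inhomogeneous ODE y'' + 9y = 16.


Homogeneous part: r² + 9 = 0 ⇒ r = ±3i, so y_h = C₁cos(3x) + C₂sin(3x).
Try constant y_p = A; plug in: 9A = 16 ⇒ A = 16/9.
General solution: y = C₁cos(3x) + C₂sin(3x) + 16/9.


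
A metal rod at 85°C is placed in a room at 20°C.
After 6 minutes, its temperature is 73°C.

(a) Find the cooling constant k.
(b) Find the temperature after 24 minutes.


Newton's law: T(t) = T_a + (T₀ - T_a)e^(-kt).
(a) Use T(6) = 73: (73 - 20)/(85 - 20) = e^(-k·6), so k = -ln(0.815)/6 ≈ 0.0340.
(b) Apply k to t = 24: T(24) = 20 + (65)e^(-0.816) ≈ 48.7°C.


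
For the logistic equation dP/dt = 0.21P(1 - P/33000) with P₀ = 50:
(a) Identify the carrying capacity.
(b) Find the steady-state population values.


Logistic ODE dP/dt = 0.21P(1 - P/33000) has equilibria where dP/dt = 0, i.e. P = 0 or P = 33000.
The coefficient (1 - P/K) = 0 when P = K, identifying K = 33000 as the carrying capacity.
(a) K = 33000; (b) equilibria P = 0 and P = 33000.


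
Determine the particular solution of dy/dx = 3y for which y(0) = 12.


General solution of y' = 3y is y = Ce^(3x).
Apply y(0) = 12: C = 12.
Particular solution: y = 12e^(3x).


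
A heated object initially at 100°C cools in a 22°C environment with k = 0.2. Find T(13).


Newton's law: dT/dt = -k(T - T_a) has solution T(t) = T_a + (T₀ - T_a)e^(-kt).
Plug in T_a = 22, T₀ = 100, k = 0.2, t = 13: T(13) = 22 + (78)e^(-2.60) ≈ 27.8°C.


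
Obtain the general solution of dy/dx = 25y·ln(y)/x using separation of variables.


Separate: dy/[y ln(y)] = 25 dx/x.
Substitute u = ln(y): du/u = 25 dx/x.
Integrate: ln|ln(y)| = 25ln|x| + C₀, hence ln(y) = C·x^25.


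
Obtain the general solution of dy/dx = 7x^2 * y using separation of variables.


Separate variables: dy/y = 7x^2 dx.
Integrate: ln|y| = (7/3)x^3 + C₀.
Exponentiate: y = Ce^((7/3)x^3).


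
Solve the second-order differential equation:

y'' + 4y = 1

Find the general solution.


Homogeneous part: r² + 4 = 0 ⇒ r = ±2i, so y_h = C₁cos(2x) + C₂sin(2x).
Try constant y_p = A; plug in: 4A = 1 ⇒ A = 1/4.
General solution: y = C₁cos(2x) + C₂sin(2x) + 1/4.


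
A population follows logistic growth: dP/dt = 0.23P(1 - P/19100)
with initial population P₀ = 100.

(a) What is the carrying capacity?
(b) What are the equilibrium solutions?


Logistic ODE dP/dt = 0.23P(1 - P/19100) has equilibria where dP/dt = 0, i.e. P = 0 or P = 19100.
The coefficient (1 - P/K) = 0 when P = K, identifying K = 19100 as the carrying capacity.
(a) K = 19100; (b) equilibria P = 0 and P = 19100.


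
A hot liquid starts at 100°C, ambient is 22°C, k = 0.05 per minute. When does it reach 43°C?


From T(t) = T_a + (T₀ - T_a)e^(-kt), set T(t) = 43:
(43 - 22) / (100 - 22) = e^(-0.05t), so t = -ln(0.269)/0.05 ≈ 26.2 minutes.


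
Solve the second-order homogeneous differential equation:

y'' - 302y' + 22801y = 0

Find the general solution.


Characteristic equation: r² - 302r + 22801 = 0, i.e. (r - 151)² = 0.
Repeated root r = 151; include an x factor for the second linearly independent solution.
General solution: y = (C₁ + C₂x)e^(151x).


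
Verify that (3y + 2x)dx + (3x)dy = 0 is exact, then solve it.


Check exactness: ∂M/∂y = 3 and ∂N/∂x = 3; equal, so the equation is exact.
Integrate M with respect to x (treating y as constant): ∫M dx = 3xy + x^2 + h(y).
Differentiate w.r.t. y and set equal to N: all terms match, so h'(y) = 0 and h is a constant absorbed into C.
General solution: 3xy + x^2 = C.


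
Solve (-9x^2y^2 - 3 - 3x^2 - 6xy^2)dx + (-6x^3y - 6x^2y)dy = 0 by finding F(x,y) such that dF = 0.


Check exactness: ∂M/∂y = -18x^2y - 12xy and ∂N/∂x = -18x^2y - 12xy; equal, so the equation is exact.
Integrate M with respect to x (treating y as constant): ∫M dx = -3x^3y^2 - 3x - x^3 - 3x^2y^2 + h(y).
Differentiate w.r.t. y and set equal to N: all terms match, so h'(y) = 0 and h is a constant absorbed into C.
General solution: -3x^3y^2 - 3x - x^3 - 3x^2y^2 = C.


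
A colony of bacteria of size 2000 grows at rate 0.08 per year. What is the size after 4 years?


The ODE dP/dt = 0.08P has solution P(t) = P(0)e^(0.08t).
Substitute P(0) = 2000 and t = 4: P(4) = 2000 e^(0.32) ≈ 2754.


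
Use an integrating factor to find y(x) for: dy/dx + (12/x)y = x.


P(x) = 12/x ⇒ μ = x^12.
(x^12 y)' = x^13 ⇒ x^12 y = x^14/(14) + C.
Solve for y: y = (1/14)x^2 + C/x^12.


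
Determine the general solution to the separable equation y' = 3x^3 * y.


Separate variables: dy/y = 3x^3 dx.
Integrate: ln|y| = (3/4)x^4 + C₀.
Exponentiate: y = Ce^((3/4)x^4).


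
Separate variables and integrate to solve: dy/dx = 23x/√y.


Separate: √y dy = 23x dx.
Integrate: (2/3)y^(3/2) = (23/2)x² + C.


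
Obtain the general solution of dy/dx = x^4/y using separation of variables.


Separate variables: y dy = x^4 dx.
Integrate both sides: y²/2 = (1/5)x^5 + C₀.
Multiply by 2: y² = (2/5)x^5 + C.


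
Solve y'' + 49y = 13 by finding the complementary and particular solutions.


Homogeneous part: r² + 49 = 0 ⇒ r = ±7i, so y_h = C₁cos(7x) + C₂sin(7x).
Try constant y_p = A; plug in: 49A = 13 ⇒ A = 13/49.
General solution: y = C₁cos(7x) + C₂sin(7x) + 13/49.


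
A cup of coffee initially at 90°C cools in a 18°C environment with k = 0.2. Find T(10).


Newton's law: dT/dt = -k(T - T_a) has solution T(t) = T_a + (T₀ - T_a)e^(-kt).
Plug in T_a = 18, T₀ = 90, k = 0.2, t = 10: T(10) = 18 + (72)e^(-2.00) ≈ 27.7°C.


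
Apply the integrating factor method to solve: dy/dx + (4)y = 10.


P(x) = 4, Q(x) = 10; integrating factor μ = e^(4x).
(μ y)' = 10e^(4x) ⇒ μ y = (5/2)e^(4x) + C.
Divide by μ: y = 5/2 + Ce^(-4x).


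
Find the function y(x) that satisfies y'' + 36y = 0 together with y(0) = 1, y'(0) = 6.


Characteristic roots of r² + 36 = 0 are ±6i, so y = C₁cos(6x) + C₂sin(6x).
Apply y(0) = 1: C₁ = 1. Differentiate and apply y'(0) = 6: 6·C₂ = 6, so C₂ = 1.
Particular solution: y = cos(6x) + sin(6x).


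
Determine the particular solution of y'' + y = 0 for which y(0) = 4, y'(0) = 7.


Characteristic roots of r² + 1 = 0 are ±1i, so y = C₁cos(x) + C₂sin(x).
Apply y(0) = 4: C₁ = 4. Differentiate and apply y'(0) = 7: 1·C₂ = 7, so C₂ = 7.
Particular solution: y = 4cos(x) + 7sin(x).


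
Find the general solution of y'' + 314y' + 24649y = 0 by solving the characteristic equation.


Characteristic equation: r² + 314r + 24649 = 0, i.e. (r + 157)² = 0.
Repeated root r = -157; include an x factor for the second linearly independent solution.
General solution: y = (C₁ + C₂x)e^(-157x).


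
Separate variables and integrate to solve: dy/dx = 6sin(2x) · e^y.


Separate: e^(-y) dy = 6sin(2x) dx.
Integrate: -e^(-y) = -3cos(2x) + C₀.
Rearrange: e^(-y) = 3cos(2x) + C.


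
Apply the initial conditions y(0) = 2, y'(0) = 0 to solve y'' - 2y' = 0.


Characteristic roots of r² - 2r = 0 are 2, 0.
General solution y = c₁ e^(2x) + c₂.
Apply y(0) = 2: c₁ + c₂ = 2. Apply y'(0) = 0: 2 c₁ + 0 c₂ = 0.
Solve: c₁ = 0, c₂ = 2.
Particular solution: y = 0e^(2x) + 2.


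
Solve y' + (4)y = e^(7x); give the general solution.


P(x) = 4 ⇒ μ = e^(4x).
(μ y)' = e^(11x) ⇒ μ y = e^(11x)/11 + C.
Divide by μ: y = (1/11)e^(7x) + Ce^(-4x).


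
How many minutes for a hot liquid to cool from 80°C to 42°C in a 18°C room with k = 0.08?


From T(t) = T_a + (T₀ - T_a)e^(-kt), set T(t) = 42:
(42 - 18) / (80 - 18) = e^(-0.08t), so t = -ln(0.387)/0.08 ≈ 11.9 minutes.


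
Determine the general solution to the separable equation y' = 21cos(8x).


g(y) = 1, so integrate directly: y = ∫ 21cos(8x) dx = (21/8)sin(8x) + C.


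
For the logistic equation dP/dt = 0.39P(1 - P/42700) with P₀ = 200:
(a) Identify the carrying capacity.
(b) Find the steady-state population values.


Logistic ODE dP/dt = 0.39P(1 - P/42700) has equilibria where dP/dt = 0, i.e. P = 0 or P = 42700.
The coefficient (1 - P/K) = 0 when P = K, identifying K = 42700 as the carrying capacity.
(a) K = 42700; (b) equilibria P = 0 and P = 42700.


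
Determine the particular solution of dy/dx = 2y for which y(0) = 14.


General solution of y' = 2y is y = Ce^(2x).
Apply y(0) = 14: C = 14.
Particular solution: y = 14e^(2x).


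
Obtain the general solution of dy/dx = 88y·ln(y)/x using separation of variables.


Separate: dy/[y ln(y)] = 88 dx/x.
Substitute u = ln(y): du/u = 88 dx/x.
Integrate: ln|ln(y)| = 88ln|x| + C₀, hence ln(y) = C·x^88.


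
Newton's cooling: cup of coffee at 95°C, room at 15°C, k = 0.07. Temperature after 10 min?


Newton's law: dT/dt = -k(T - T_a) has solution T(t) = T_a + (T₀ - T_a)e^(-kt).
Plug in T_a = 15, T₀ = 95, k = 0.07, t = 10: T(10) = 15 + (80)e^(-0.70) ≈ 54.7°C.


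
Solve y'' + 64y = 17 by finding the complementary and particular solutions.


Homogeneous part: r² + 64 = 0 ⇒ r = ±8i, so y_h = C₁cos(8x) + C₂sin(8x).
Try constant y_p = A; plug in: 64A = 17 ⇒ A = 17/64.
General solution: y = C₁cos(8x) + C₂sin(8x) + 17/64.


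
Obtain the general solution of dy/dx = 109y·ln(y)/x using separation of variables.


Separate: dy/[y ln(y)] = 109 dx/x.
Substitute u = ln(y): du/u = 109 dx/x.
Integrate: ln|ln(y)| = 109ln|x| + C₀, hence ln(y) = C·x^109.


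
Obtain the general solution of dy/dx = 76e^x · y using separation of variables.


Separate variables: dy/y = 76e^x dx.
Integrate: ln|y| = 76e^x + C₀.
Exponentiate: y = Ce^(76e^x).


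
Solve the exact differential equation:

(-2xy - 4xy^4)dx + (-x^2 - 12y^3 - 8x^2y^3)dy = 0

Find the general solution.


Check exactness: ∂M/∂y = -2x - 16xy^3 and ∂N/∂x = -2x - 16xy^3; equal, so the equation is exact.
Integrate M with respect to x (treating y as constant): ∫M dx = -x^2y - 2x^2y^4 + h(y).
Differentiate w.r.t. y and set equal to N: the x-dependent terms already match, leaving h'(y) = -12y^3. Integrate: h(y) = -3y^4.
So F(x,y) = -x^2y - 3y^4 - 2x^2y^4.
General solution: -x^2y - 3y^4 - 2x^2y^4 = C.


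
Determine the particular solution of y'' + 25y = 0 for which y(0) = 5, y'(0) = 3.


Characteristic roots of r² + 25 = 0 are ±5i, so y = C₁cos(5x) + C₂sin(5x).
Apply y(0) = 5: C₁ = 5. Differentiate and apply y'(0) = 3: 5·C₂ = 3, so C₂ = 3/5.
Particular solution: y = 5cos(5x) + (3/5)sin(5x).


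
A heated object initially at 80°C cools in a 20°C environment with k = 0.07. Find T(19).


Newton's law: dT/dt = -k(T - T_a) has solution T(t) = T_a + (T₀ - T_a)e^(-kt).
Plug in T_a = 20, T₀ = 80, k = 0.07, t = 19: T(19) = 20 + (60)e^(-1.33) ≈ 35.9°C.


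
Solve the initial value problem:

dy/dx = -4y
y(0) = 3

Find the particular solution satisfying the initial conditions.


General solution of y' = -4y is y = Ce^(-4x).
Apply y(0) = 3: C = 3.
Particular solution: y = 3e^(-4x).


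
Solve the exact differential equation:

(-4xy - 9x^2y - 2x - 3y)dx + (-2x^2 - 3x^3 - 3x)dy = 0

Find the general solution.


Check exactness: ∂M/∂y = -4x - 9x^2 - 3 and ∂N/∂x = -4x - 9x^2 - 3; equal, so the equation is exact.
Integrate M with respect to x (treating y as constant): ∫M dx = -2x^2y - 3x^3y - x^2 - 3xy + h(y).
Differentiate w.r.t. y and set equal to N: all terms match, so h'(y) = 0 and h is a constant absorbed into C.
General solution: -2x^2y - 3x^3y - x^2 - 3xy = C.


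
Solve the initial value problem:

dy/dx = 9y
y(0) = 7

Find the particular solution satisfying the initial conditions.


General solution of y' = 9y is y = Ce^(9x).
Apply y(0) = 7: C = 7.
Particular solution: y = 7e^(9x).


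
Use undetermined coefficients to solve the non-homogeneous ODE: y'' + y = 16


Homogeneous part: r² + 1 = 0 ⇒ r = ±1i, so y_h = C₁cos(x) + C₂sin(x).
Try constant y_p = A; plug in: 1A = 16 ⇒ A = 16.
General solution: y = C₁cos(x) + C₂sin(x) + 16.


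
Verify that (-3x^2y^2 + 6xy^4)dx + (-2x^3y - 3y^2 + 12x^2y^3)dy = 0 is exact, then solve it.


Check exactness: ∂M/∂y = -6x^2y + 24xy^3 and ∂N/∂x = -6x^2y + 24xy^3; equal, so the equation is exact.
Integrate M with respect to x (treating y as constant): ∫M dx = -x^3y^2 + 3x^2y^4 + h(y).
Differentiate w.r.t. y and set equal to N: the x-dependent terms already match, leaving h'(y) = -3y^2. Integrate: h(y) = -y^3.
So F(x,y) = -x^3y^2 - y^3 + 3x^2y^4.
General solution: -x^3y^2 - y^3 + 3x^2y^4 = C.


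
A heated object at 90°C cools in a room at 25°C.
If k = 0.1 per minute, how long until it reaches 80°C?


From T(t) = T_a + (T₀ - T_a)e^(-kt), set T(t) = 80:
(80 - 25) / (90 - 25) = e^(-0.1t), so t = -ln(0.846)/0.1 ≈ 1.7 minutes.


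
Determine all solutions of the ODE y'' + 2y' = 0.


Characteristic equation: r² + 2r = 0.
Factor: (r + 2)(r - 0) = 0 ⇒ r = -2, 0 (distinct real).
General solution: y = C₁e^(-2x) + C₂.


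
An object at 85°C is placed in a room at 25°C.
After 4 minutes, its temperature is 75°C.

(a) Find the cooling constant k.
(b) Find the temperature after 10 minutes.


Newton's law: T(t) = T_a + (T₀ - T_a)e^(-kt).
(a) Use T(4) = 75: (75 - 25)/(85 - 25) = e^(-k·4), so k = -ln(0.833)/4 ≈ 0.0456.
(b) Apply k to t = 10: T(10) = 25 + (60)e^(-0.456) ≈ 63.0°C.


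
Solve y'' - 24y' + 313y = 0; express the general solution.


Characteristic equation: r² - 24r + 313 = 0.
Discriminant is negative; roots r = 12 ± 13i (complex conjugate pair).
General solution uses e^(α x)(C₁ cos(β x) + C₂ sin(β x)): y = e^(12x)(C₁cos(13x) + C₂sin(13x)).


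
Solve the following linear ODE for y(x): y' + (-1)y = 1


P(x) = -1 ⇒ μ = e^(-x).
(μ y)' = e^(-x) ⇒ μ y = -e^(-x) + C.
Divide by μ: y = -1 + Ce^(x).


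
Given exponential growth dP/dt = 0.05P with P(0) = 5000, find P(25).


The ODE dP/dt = 0.05P has solution P(t) = P(0)e^(0.05t).
Substitute P(0) = 5000 and t = 25: P(25) = 5000 e^(1.25) ≈ 17452.


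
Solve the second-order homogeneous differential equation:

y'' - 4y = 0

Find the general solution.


Characteristic equation: r² - 4 = 0.
Factor: (r + 2)(r - 2) = 0 ⇒ r = -2, 2 (distinct real).
General solution: y = C₁e^(-2x) + C₂e^(2x).


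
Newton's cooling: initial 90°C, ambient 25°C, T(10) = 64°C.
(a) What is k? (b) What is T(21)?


Newton's law: T(t) = T_a + (T₀ - T_a)e^(-kt).
(a) Use T(10) = 64: (64 - 25)/(90 - 25) = e^(-k·10), so k = -ln(0.600)/10 ≈ 0.0511.
(b) Apply k to t = 21: T(21) = 25 + (65)e^(-1.073) ≈ 47.2°C.


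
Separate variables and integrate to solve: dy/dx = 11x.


Integrate both sides with respect to x: y = ∫ 11x dx = (11/2)x^2 + C.


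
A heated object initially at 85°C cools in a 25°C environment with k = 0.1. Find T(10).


Newton's law: dT/dt = -k(T - T_a) has solution T(t) = T_a + (T₀ - T_a)e^(-kt).
Plug in T_a = 25, T₀ = 85, k = 0.1, t = 10: T(10) = 25 + (60)e^(-1.00) ≈ 47.1°C.


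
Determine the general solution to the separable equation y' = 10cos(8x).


g(y) = 1, so integrate directly: y = ∫ 10cos(8x) dx = (5/4)sin(8x) + C.


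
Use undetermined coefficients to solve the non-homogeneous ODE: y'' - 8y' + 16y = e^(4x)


Characteristic polynomial (r - 4)² = 0; repeated root r = 4.
y_h = (C₁ + C₂x)e^(4x). Forcing matches the repeated root (resonance), so try y_p = Ax² e^(4x).
Substitute and solve for A: 2A = 1, so A = 1/2.
General solution: y = (C₁ + C₂x + (1/2)x²)e^(4x).


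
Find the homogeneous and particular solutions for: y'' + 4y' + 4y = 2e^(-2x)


Characteristic polynomial (r + 2)² = 0; repeated root r = -2.
y_h = (C₁ + C₂x)e^(-2x). Forcing matches the repeated root (resonance), so try y_p = Ax² e^(-2x).
Substitute and solve for A: 2A = 2, so A = 1.
General solution: y = (C₁ + C₂x + x²)e^(-2x).


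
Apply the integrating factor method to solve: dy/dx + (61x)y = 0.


P(x) = 61x ⇒ μ = e^((61/2)x²).
Q(x) = 0 so μ y is constant: y = Ce^(-(61/2)x²).


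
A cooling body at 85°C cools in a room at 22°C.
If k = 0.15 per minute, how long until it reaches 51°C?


From T(t) = T_a + (T₀ - T_a)e^(-kt), set T(t) = 51:
(51 - 22) / (85 - 22) = e^(-0.15t), so t = -ln(0.460)/0.15 ≈ 5.2 minutes.


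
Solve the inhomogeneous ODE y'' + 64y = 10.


Homogeneous part: r² + 64 = 0 ⇒ r = ±8i, so y_h = C₁cos(8x) + C₂sin(8x).
Try constant y_p = A; plug in: 64A = 10 ⇒ A = 5/32.
General solution: y = C₁cos(8x) + C₂sin(8x) + 5/32.


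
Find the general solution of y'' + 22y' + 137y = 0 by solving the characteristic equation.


Characteristic equation: r² + 22r + 137 = 0.
Discriminant is negative; roots r = -11 ± 4i (complex conjugate pair).
General solution uses e^(α x)(C₁ cos(β x) + C₂ sin(β x)): y = e^(-11x)(C₁cos(4x) + C₂sin(4x)).


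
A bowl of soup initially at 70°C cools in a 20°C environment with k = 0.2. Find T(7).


Newton's law: dT/dt = -k(T - T_a) has solution T(t) = T_a + (T₀ - T_a)e^(-kt).
Plug in T_a = 20, T₀ = 70, k = 0.2, t = 7: T(7) = 20 + (50)e^(-1.40) ≈ 32.3°C.


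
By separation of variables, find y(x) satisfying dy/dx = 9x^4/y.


Separate variables: y dy = 9x^4 dx.
Integrate both sides: y²/2 = (9/5)x^5 + C₀.
Multiply by 2: y² = (18/5)x^5 + C.


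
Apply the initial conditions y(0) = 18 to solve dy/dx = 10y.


General solution of y' = 10y is y = Ce^(10x).
Apply y(0) = 18: C = 18.
Particular solution: y = 18e^(10x).


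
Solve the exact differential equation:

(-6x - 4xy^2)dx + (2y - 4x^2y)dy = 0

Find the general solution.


Check exactness: ∂M/∂y = -8xy and ∂N/∂x = -8xy; equal, so the equation is exact.
Integrate M with respect to x (treating y as constant): ∫M dx = -3x^2 - 2x^2y^2 + h(y).
Differentiate w.r.t. y and set equal to N: the x-dependent terms already match, leaving h'(y) = 2y. Integrate: h(y) = y^2.
So F(x,y) = y^2 - 3x^2 - 2x^2y^2.
General solution: y^2 - 3x^2 - 2x^2y^2 = C.
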